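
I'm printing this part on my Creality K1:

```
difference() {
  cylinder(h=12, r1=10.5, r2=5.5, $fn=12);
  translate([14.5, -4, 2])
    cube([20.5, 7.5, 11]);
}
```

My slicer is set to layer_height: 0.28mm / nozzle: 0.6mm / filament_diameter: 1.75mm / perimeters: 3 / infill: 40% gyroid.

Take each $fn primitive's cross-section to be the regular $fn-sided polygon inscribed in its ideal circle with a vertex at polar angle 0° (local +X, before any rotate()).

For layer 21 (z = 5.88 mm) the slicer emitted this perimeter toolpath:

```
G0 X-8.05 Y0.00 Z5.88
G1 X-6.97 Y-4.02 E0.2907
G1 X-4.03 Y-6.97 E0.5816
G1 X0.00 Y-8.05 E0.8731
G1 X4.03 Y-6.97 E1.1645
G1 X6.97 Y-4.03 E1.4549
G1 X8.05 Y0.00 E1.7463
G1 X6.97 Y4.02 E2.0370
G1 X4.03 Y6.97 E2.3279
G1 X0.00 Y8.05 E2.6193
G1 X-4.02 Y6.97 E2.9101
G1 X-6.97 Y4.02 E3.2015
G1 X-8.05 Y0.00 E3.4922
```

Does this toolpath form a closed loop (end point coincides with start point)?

yes

Start point (G0): (-8.05, 0.00). End point (last G1): the path returns to the start — closed.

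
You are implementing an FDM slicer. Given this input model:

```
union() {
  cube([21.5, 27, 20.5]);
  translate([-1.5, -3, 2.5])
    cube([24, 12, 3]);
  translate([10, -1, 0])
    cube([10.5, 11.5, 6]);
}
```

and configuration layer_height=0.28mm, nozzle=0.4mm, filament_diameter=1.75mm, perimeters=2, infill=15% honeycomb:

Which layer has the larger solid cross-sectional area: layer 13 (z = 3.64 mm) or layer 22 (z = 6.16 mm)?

Layer 13 (z = 3.64): the cube is present — its section is the full 21.5×27 rectangle (area 580.50 mm²); the cube at (-1.5, -3) is present — its section is the full 24×12 rectangle (area 288.00 mm²); the cube at (10, -1) is present — its section is the full 10.5×11.5 rectangle (area 120.75 mm²); Merging all regions: the regions partially overlap — summed areas 989.25 mm² minus the doubly-counted overlap 314.25 mm² gives 675.00 mm² — area = 675.00 mm². So its area = 675.00 mm². Layer 22 (z = 6.16): the cube is present — its section is the full 21.5×27 rectangle (area 580.50 mm²); the cube at (-1.5, -3) does not reach this height (z outside [2.5, 5.5]); the cube at (10, -1) is absent (z outside [0, 6]); Merging all regions: only the 21.5×27 cube is present, so the union is just that shape — area = 580.50 mm². So its area = 580.50 mm². Layer 13 is larger (675.00 vs 580.50 mm²).

layer 13 (z = 3.64 mm)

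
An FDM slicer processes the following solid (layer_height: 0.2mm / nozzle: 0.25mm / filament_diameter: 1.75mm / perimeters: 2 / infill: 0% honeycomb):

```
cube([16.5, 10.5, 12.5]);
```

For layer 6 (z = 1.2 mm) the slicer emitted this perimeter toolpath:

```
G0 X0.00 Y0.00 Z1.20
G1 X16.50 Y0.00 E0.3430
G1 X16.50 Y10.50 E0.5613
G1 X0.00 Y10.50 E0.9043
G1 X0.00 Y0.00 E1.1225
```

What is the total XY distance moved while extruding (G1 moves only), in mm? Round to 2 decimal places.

Sum the Euclidean lengths of each G1 segment: total = 54.00 mm.

54.00 mm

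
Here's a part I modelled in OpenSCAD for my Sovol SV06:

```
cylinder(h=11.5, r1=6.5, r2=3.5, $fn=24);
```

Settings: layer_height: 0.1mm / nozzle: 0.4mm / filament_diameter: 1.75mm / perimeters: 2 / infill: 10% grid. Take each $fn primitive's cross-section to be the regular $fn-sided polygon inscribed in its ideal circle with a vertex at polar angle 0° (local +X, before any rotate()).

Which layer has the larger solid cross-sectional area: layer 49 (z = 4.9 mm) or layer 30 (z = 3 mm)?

layer 30 (z = 3 mm)

Layer 49 (z = 4.9): the cone contributes a regular 24-gon of circumradius 5.222 (interpolated between r1=6.5 and r2=3.5 at t=0.426) (area = (24/2)·5.222²·sin(360°/24) = 84.69 mm²). So its area = 84.69 mm². Layer 30 (z = 3): the cone (r1=6.5→r2=3.5) has section circumradius 5.717 here — a regular 24-gon (area = (24/2)·5.717²·sin(360°/24) = 101.53 mm²). So its area = 101.53 mm². Layer 30 is larger (101.53 vs 84.69 mm²).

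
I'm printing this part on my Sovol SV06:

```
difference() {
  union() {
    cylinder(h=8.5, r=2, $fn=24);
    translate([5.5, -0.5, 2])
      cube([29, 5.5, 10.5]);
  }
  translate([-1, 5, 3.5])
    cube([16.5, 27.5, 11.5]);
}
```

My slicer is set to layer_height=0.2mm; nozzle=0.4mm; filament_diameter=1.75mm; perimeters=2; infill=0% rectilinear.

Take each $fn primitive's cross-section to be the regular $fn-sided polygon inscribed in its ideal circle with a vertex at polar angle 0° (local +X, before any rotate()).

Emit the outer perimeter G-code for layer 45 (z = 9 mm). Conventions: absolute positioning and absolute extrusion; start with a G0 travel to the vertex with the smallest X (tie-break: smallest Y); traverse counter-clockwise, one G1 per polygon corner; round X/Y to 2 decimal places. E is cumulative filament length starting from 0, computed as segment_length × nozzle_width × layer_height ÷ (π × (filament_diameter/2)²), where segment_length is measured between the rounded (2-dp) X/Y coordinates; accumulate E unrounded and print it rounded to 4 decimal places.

At z = 9 mm: the cylinder is absent (z outside [0, 8.5]); the 29×5.5 cube at (5.5, -0.5) contributes its full rectangle; Taking the union: only the 29×5.5 cube at (5.5, -0.5) is present, so the union is just that shape — 1 connected region; the 16.5×27.5 cube at (-1, 5) contributes its full rectangle; After the difference (first − rest): starting from that combined region, the 16.5×27.5 cube at (-1, 5) misses the remaining region (no effect) — 1 connected region. The outline is a single polygon with 4 vertices. Extrusion per mm of travel: 0.4 × 0.2 / (π × 0.875²) = 0.033260. Accumulating E over each segment gives final E = 2.2949.

G0 X5.50 Y-0.50 Z9.00
G1 X34.50 Y-0.50 E0.9645
G1 X34.50 Y5.00 E1.1475
G1 X5.50 Y5.00 E2.1120
G1 X5.50 Y-0.50 E2.2949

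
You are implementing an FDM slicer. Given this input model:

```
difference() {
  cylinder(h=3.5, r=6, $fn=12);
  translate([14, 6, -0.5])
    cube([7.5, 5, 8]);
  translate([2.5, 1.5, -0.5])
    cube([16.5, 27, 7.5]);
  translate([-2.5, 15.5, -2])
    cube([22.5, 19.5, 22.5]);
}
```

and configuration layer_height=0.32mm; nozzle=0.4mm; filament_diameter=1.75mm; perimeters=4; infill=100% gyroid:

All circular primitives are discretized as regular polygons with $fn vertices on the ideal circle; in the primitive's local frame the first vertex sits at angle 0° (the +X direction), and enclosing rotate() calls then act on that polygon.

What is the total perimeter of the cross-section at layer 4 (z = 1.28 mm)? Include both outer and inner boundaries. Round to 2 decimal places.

At z = 1.28 mm: the r=6 cylinder contributes a regular 12-gon of circumradius 6 (perimeter = 2·12·6.000·sin(180°/12) = 37.27 mm); the cube at (14, 6) (footprint 7.5×5) is included at this height (perimeter 25.00 mm); the cube at (2.5, 1.5) (footprint 16.5×27) is included at this height (perimeter 87.00 mm); the cube at (-2.5, 15.5) is present — its section is the full 22.5×19.5 rectangle (perimeter 84.00 mm); After the difference (first − rest): starting from the r=6 cylinder, the 7.5×5 cube at (14, 6) misses the remaining region (no effect); the 16.5×27 cube at (2.5, 1.5) partially overlaps it — only the 7.89 mm² overlap (of its 445.50 mm²) is removed, clipping the outline; the 22.5×19.5 cube at (-2.5, 15.5) misses the remaining region (no effect) — boundary = 39.02 mm. Overall, the cross-section is a single solid region. Total boundary length (outer) = 39.02 mm.

39.02 mm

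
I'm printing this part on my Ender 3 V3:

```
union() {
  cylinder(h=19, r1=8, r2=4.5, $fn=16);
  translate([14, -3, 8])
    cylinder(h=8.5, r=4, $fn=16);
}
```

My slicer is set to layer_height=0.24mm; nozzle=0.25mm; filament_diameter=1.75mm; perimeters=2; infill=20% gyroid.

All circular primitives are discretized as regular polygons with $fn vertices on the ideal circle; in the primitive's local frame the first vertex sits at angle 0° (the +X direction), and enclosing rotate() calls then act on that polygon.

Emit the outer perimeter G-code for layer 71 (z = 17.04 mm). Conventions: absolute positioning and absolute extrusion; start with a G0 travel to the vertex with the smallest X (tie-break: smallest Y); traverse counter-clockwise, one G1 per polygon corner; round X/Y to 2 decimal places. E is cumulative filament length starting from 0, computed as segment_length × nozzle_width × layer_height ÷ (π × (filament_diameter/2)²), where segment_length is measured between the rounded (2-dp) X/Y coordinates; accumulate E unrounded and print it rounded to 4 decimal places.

G0 X-4.86 Y0.00 Z17.04
G1 X-4.49 Y-1.86 E0.0473
G1 X-3.44 Y-3.44 E0.0946
G1 X-1.86 Y-4.49 E0.1420
G1 X0.00 Y-4.86 E0.1893
G1 X1.86 Y-4.49 E0.2366
G1 X3.44 Y-3.44 E0.2839
G1 X4.49 Y-1.86 E0.3312
G1 X4.86 Y0.00 E0.3785
G1 X4.49 Y1.86 E0.4258
G1 X3.44 Y3.44 E0.4731
G1 X1.86 Y4.49 E0.5205
G1 X0.00 Y4.86 E0.5678
G1 X-1.86 Y4.49 E0.6151
G1 X-3.44 Y3.44 E0.6624
G1 X-4.49 Y1.86 E0.7097
G1 X-4.86 Y0.00 E0.7570

At z = 17.04 mm: the cone (r1=8→r2=4.5) has section circumradius 4.861 here — a regular 16-gon; the cylinder at (14, -3) is not intersected at this z (z outside [8, 16.5]); Combining (union): only the cone is present, so the union is just that shape — 1 connected region. The outline is a single polygon with 16 vertices. Extrusion per mm of travel: 0.25 × 0.24 / (π × 0.875²) = 0.024945. Accumulating E over each segment gives final E = 0.7570.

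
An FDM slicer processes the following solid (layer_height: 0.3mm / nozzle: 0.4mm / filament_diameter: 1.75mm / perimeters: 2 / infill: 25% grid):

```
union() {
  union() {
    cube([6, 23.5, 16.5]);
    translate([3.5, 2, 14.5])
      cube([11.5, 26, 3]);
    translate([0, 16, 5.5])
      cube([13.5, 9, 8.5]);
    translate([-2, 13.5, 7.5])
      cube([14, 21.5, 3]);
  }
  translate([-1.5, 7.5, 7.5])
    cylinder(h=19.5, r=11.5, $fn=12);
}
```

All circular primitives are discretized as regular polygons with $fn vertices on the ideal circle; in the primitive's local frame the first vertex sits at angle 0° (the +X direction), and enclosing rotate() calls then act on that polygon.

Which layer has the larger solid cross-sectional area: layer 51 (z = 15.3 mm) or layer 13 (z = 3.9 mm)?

Layer 51 (z = 15.3): the 6×23.5 cube contributes its full rectangle (area 141.00 mm²); the cube at (3.5, 2) is present — its section is the full 11.5×26 rectangle (area 299.00 mm²); the cube at (0, 16) is absent (z outside [5.5, 14]); the cube at (-2, 13.5) does not reach this height (z outside [7.5, 10.5]); Merging all regions: the regions partially overlap — summed areas 440.00 mm² minus the doubly-counted overlap 53.75 mm² gives 386.25 mm² — area = 386.25 mm²; the r=11.5 cylinder at (-1.5, 7.5) contributes a regular 12-gon of circumradius 11.5 (area = (12/2)·11.500²·sin(360°/12) = 396.75 mm²); Combining (union): the regions partially overlap — summed areas 783.00 mm² minus the doubly-counted overlap 145.19 mm² gives 637.81 mm² — area = 637.81 mm². So its area = 637.81 mm². Layer 13 (z = 3.9): the cube is present — its section is the full 6×23.5 rectangle (area 141.00 mm²); the cube at (3.5, 2) does not reach this height (z outside [14.5, 17.5]); the cube at (0, 16) is absent (z outside [5.5, 14]); the cube at (-2, 13.5) is absent (z outside [7.5, 10.5]); Merging all regions: only the 6×23.5 cube is present, so the union is just that shape — area = 141.00 mm²; the cylinder at (-1.5, 7.5) does not reach this height (z outside [7.5, 27]); Combining (union): only that combined region is present, so the union is just that shape — area = 141.00 mm². So its area = 141.00 mm². Layer 51 is larger (637.81 vs 141.00 mm²).

layer 51 (z = 15.3 mm)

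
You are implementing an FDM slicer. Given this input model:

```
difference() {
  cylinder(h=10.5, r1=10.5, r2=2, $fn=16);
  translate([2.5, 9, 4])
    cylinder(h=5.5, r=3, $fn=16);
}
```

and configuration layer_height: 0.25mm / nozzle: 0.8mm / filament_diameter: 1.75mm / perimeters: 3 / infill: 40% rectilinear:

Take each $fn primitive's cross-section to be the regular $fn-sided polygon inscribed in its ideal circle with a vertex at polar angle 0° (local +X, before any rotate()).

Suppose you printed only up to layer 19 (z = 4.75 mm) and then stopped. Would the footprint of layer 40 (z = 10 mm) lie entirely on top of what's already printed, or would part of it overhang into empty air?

entirely on top

Compare the two slices. At z = 4.75: the cone: at t=0.452 of its height the radius interpolates to r₁+(r₂−r₁)t = 6.655, giving a regular 16-gon of that circumradius (area = (16/2)·6.655²·sin(360°/16) = 135.58 mm²); the r=3 cylinder at (2.5, 9) gives a regular 16-gon of circumradius 3 (constant along its height) (area = (16/2)·3.000²·sin(360°/16) = 27.55 mm²); After the difference (first − rest): starting from the cone (135.58 mm²), the r=3 cylinder at (2.5, 9) partially overlaps it — only the 0.23 mm² overlap (of its 27.55 mm²) is removed, clipping the outline — area = 135.35 mm². At z = 10: the cone contributes a regular 16-gon of circumradius 2.405 (interpolated between r1=10.5 and r2=2 at t=0.952) (area = (16/2)·2.405²·sin(360°/16) = 17.70 mm²); the cylinder at (2.5, 9) does not reach this height (z outside [4, 9.5]); Subtracting the remaining from the first: none of the subtracted shapes is present at this height, so the cone is unchanged — area = 17.70 mm². Checking containment: the cross-section at z = 10 is a subset of the cross-section at z = 4.75.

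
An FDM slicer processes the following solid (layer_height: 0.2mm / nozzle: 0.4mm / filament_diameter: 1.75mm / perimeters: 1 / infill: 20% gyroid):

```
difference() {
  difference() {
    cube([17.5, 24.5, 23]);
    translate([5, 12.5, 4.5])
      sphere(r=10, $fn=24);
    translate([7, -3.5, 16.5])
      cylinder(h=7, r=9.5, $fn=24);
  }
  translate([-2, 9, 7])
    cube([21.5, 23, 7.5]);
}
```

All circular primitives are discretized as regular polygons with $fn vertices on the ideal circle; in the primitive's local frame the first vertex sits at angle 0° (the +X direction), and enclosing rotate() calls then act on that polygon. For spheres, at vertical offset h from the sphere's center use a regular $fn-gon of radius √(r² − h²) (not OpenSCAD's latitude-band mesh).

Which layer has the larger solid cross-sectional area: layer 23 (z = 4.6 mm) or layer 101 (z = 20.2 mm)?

Layer 23 (z = 4.6): the 17.5×24.5 cube contributes its full rectangle (area 428.75 mm²); the r=10 sphere at (5, 12.5) contributes a regular 24-gon of circumradius √(10²−0.1²) = 9.999 (area = (24/2)·9.999²·sin(360°/24) = 310.55 mm²); the cylinder at (7, -3.5) is not intersected at this z (z outside [16.5, 23.5]); After the difference (first − rest): starting from the 17.5×24.5 cube (428.75 mm²), the r=10 sphere at (5, 12.5) partially overlaps it — only the 250.34 mm² overlap (of its 310.55 mm²) is removed, clipping the outline — area = 178.41 mm²; the cube at (-2, 9) does not reach this height (z outside [7, 14.5]); Taking the first minus the rest: none of the subtracted shapes is present at this height, so the result so far is unchanged — area = 178.41 mm². So its area = 178.41 mm². Layer 101 (z = 20.2): the cube (footprint 17.5×24.5) is included at this height (area 428.75 mm²); the sphere at (5, 12.5) does not reach this height (|z−center|=15.700 > r=10); the r=9.5 cylinder at (7, -3.5) contributes a regular 24-gon of circumradius 9.5 (area = (24/2)·9.500²·sin(360°/24) = 280.30 mm²); Subtracting the remaining from the first: starting from the 17.5×24.5 cube (428.75 mm²), the r=9.5 cylinder at (7, -3.5) partially overlaps it — only the 72.73 mm² overlap (of its 280.30 mm²) is removed, clipping the outline — area = 356.02 mm²; the cube at (-2, 9) is absent (z outside [7, 14.5]); Subtracting the remaining from the first: none of the subtracted shapes is present at this height, so that combined region is unchanged — area = 356.02 mm². So its area = 356.02 mm². Layer 101 is larger (356.02 vs 178.41 mm²).

layer 101 (z = 20.2 mm)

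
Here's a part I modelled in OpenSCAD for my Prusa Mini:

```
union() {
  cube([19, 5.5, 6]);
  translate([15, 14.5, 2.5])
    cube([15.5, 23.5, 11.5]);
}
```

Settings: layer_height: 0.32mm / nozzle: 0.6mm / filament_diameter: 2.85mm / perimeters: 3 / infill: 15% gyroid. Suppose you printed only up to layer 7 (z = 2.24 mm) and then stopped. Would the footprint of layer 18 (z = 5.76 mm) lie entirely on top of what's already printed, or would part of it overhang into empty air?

Compare the two slices. At z = 2.24: the cube is present — its section is the full 19×5.5 rectangle (area 104.50 mm²); the cube at (15, 14.5) is absent (z outside [2.5, 14]); Taking the union: only the 19×5.5 cube is present, so the union is just that shape — area = 104.50 mm². At z = 5.76: the cube (footprint 19×5.5) is included at this height (area 104.50 mm²); the 15.5×23.5 cube at (15, 14.5) contributes its full rectangle (area 364.25 mm²); Merging all regions: the 2 present regions are separate (no shared area or edge), so areas and boundary lengths simply add and each stays a separate island — area = 468.75 mm². Checking containment: at z = 5.76 the cross-section extends beyond the z = 2.24 cross-section by about 364.25 mm².

part overhangs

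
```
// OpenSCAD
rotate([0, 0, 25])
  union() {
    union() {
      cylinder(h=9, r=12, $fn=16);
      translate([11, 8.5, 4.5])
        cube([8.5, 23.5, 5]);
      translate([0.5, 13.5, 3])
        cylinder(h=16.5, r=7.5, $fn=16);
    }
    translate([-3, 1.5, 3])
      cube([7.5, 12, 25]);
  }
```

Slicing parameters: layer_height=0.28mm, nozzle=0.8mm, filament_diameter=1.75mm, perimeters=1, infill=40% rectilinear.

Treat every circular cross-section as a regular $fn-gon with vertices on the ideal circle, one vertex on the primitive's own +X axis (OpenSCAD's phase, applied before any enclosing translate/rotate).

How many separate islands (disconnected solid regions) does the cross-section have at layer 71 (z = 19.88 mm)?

At z = 19.88 mm: the cylinder is not intersected at this z (z outside [0, 9]); the cube at (11, 8.5) is not intersected at this z (z outside [4.5, 9.5]); the cylinder at (0.5, 13.5) does not reach this height (z outside [3, 19.5]); Taking the union: nothing is present at this height; the cube at (-3, 1.5) (footprint 7.5×12) is included at this height; Combining (union): only the 7.5×12 cube at (-3, 1.5) is present, so the union is just that shape — 1 connected region; (rotated 25° about Z; rotation is an isometry so areas/perimeters/island counts are preserved). Overall, the cross-section is a single solid region. Island count = 1.

1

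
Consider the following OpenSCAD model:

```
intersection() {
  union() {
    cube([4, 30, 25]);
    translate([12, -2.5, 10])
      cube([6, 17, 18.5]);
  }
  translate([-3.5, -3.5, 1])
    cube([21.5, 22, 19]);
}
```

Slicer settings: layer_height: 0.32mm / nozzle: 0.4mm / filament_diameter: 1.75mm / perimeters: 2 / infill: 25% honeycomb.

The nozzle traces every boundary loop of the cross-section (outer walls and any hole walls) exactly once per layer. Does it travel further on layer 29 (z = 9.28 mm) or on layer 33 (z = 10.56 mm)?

layer 33 (z = 10.56 mm)

Layer 29 (z = 9.28): the cube (footprint 4×30) is included at this height (perimeter 68.00 mm); the cube at (12, -2.5) is absent (z outside [10, 28.5]); Taking the union: only the 4×30 cube is present, so the union is just that shape — boundary = 68.00 mm; the 21.5×22 cube at (-3.5, -3.5) contributes its full rectangle (perimeter 87.00 mm); Keeping only the common overlap: the 21.5×22 cube at (-3.5, -3.5) partially overlaps that combined region; clipping to the common part keeps 74.00 mm² — boundary = 45.00 mm. So its perimeter = 45.00 mm. Layer 33 (z = 10.56): the cube (footprint 4×30) is included at this height (perimeter 68.00 mm); the 6×17 cube at (12, -2.5) contributes its full rectangle (perimeter 46.00 mm); Merging all regions: the 2 present regions are separate (no shared area or edge), so areas and boundary lengths simply add and each stays a separate island — boundary = 114.00 mm; the 21.5×22 cube at (-3.5, -3.5) contributes its full rectangle (perimeter 87.00 mm); Taking the intersection: the 21.5×22 cube at (-3.5, -3.5) partially overlaps that combined region; clipping to the common part keeps 176.00 mm² — boundary = 91.00 mm. So its perimeter = 91.00 mm. Layer 33 is larger (91.00 vs 45.00 mm).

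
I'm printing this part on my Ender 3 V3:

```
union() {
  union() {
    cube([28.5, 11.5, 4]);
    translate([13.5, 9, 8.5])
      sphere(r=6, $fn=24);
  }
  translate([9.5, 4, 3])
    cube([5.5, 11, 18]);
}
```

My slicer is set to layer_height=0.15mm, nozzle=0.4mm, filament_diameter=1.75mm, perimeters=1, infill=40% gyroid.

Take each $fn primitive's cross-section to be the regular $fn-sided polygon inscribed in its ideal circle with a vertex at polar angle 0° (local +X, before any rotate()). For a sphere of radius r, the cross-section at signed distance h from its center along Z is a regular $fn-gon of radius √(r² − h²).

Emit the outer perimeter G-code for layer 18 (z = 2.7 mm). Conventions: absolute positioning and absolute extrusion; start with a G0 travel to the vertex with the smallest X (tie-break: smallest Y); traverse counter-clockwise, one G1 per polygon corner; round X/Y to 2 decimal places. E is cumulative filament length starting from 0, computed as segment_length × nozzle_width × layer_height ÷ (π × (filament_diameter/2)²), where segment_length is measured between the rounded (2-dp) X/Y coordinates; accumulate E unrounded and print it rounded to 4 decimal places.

At z = 2.7 mm: the cube is present — its section is the full 28.5×11.5 rectangle; the sphere at (13.5, 9): section is a regular 24-gon, circumradius = √(r²−h²) = √(6²−5.8²) = 1.536; Merging all regions: the r=6 sphere at (13.5, 9) lies entirely inside the 28.5×11.5 cube, so the union is just the 28.5×11.5 cube — 1 connected region; the cube at (9.5, 4) is not intersected at this z (z outside [3, 21]); Taking the union: only that combined region is present, so the union is just that shape — 1 connected region. The outline is a single polygon with 4 vertices. Extrusion per mm of travel: 0.4 × 0.15 / (π × 0.875²) = 0.024945. Accumulating E over each segment gives final E = 1.9956.

G0 X0.00 Y0.00 Z2.70
G1 X28.50 Y0.00 E0.7109
G1 X28.50 Y11.50 E0.9978
G1 X0.00 Y11.50 E1.7087
G1 X0.00 Y0.00 E1.9956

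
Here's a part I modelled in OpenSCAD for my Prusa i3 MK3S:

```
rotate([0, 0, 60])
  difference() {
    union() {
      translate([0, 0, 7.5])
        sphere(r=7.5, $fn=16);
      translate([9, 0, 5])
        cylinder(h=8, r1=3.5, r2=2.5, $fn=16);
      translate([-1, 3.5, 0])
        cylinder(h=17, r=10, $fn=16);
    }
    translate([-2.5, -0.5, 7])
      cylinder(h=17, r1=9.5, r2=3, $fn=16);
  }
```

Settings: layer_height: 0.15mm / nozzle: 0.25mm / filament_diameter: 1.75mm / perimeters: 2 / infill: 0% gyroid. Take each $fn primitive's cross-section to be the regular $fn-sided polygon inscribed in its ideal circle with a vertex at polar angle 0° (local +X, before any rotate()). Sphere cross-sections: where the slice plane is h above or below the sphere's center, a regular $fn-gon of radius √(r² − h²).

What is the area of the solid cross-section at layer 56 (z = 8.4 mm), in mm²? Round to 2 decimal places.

At z = 8.4 mm: the r=7.5 sphere slices to a regular 16-gon of circumradius 7.446 (√(r²−h²) with h=0.9 from center) (area = (16/2)·7.446²·sin(360°/16) = 169.73 mm²); the cone at (9, 0) (r1=3.5→r2=2.5) has section circumradius 3.075 here — a regular 16-gon (area = (16/2)·3.075²·sin(360°/16) = 28.95 mm²); the cylinder at (-1, 3.5): section is a regular 16-gon, circumradius r=10 (area = (16/2)·10.000²·sin(360°/16) = 306.15 mm²); Taking the union: the regions partially overlap — summed areas 504.82 mm² minus the doubly-counted overlap 168.91 mm² gives 335.91 mm² — area = 335.91 mm²; the cone at (-2.5, -0.5) contributes a regular 16-gon of circumradius 8.965 (interpolated between r1=9.5 and r2=3 at t=0.082) (area = (16/2)·8.965²·sin(360°/16) = 246.04 mm²); Taking the first minus the rest: starting from the result so far (335.91 mm²), the cone at (-2.5, -0.5) partially overlaps it — only the 203.37 mm² overlap (of its 246.04 mm²) is removed, clipping the outline — area = 132.54 mm²; (rotated 60° about Z; rotation is an isometry so areas/perimeters/island counts are preserved). Overall, the cross-section is a single solid region. Net area = 132.54 mm².

132.54 mm²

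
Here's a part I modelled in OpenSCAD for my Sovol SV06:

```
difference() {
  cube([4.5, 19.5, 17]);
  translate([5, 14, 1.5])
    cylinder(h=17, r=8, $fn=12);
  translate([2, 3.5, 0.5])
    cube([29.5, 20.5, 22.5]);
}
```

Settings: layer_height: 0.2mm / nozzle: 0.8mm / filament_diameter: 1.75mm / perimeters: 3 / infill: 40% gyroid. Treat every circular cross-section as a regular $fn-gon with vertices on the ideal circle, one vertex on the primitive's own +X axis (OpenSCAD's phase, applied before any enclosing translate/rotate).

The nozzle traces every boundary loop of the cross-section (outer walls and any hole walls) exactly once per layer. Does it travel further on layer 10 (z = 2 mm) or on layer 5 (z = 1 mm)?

Layer 10 (z = 2): the cube (footprint 4.5×19.5) is included at this height (perimeter 48.00 mm); the r=8 cylinder at (5, 14) contributes a regular 12-gon of circumradius 8 (perimeter = 2·12·8.000·sin(180°/12) = 49.69 mm); the cube at (2, 3.5) (footprint 29.5×20.5) is included at this height (perimeter 100.00 mm); Taking the first minus the rest: starting from the 4.5×19.5 cube, the r=8 cylinder at (5, 14) partially overlaps it — only the 57.07 mm² overlap (of its 192.00 mm²) is removed, clipping the outline; the 29.5×20.5 cube at (2, 3.5) partially overlaps it — only the 7.42 mm² overlap (of its 604.75 mm²) is removed, clipping the outline — boundary = 24.33 mm. So its perimeter = 24.33 mm. Layer 5 (z = 1): the cube is present — its section is the full 4.5×19.5 rectangle (perimeter 48.00 mm); the cylinder at (5, 14) is absent (z outside [1.5, 18.5]); the 29.5×20.5 cube at (2, 3.5) contributes its full rectangle (perimeter 100.00 mm); After the difference (first − rest): starting from the 4.5×19.5 cube, the 29.5×20.5 cube at (2, 3.5) partially overlaps it — only the 40.00 mm² overlap (of its 604.75 mm²) is removed, clipping the outline — boundary = 48.00 mm. So its perimeter = 48.00 mm. Layer 5 is larger (48.00 vs 24.33 mm).

layer 5 (z = 1 mm)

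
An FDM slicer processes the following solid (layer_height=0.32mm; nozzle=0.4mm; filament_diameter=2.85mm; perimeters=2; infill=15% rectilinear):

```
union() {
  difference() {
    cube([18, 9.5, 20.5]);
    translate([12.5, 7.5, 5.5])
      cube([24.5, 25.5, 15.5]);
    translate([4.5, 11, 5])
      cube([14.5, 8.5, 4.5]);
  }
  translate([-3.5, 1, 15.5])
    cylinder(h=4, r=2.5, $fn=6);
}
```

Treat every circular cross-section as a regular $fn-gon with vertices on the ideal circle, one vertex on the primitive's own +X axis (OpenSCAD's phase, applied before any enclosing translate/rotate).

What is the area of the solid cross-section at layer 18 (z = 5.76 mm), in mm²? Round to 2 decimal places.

At z = 5.76 mm: the 18×9.5 cube contributes its full rectangle (area 171.00 mm²); the 24.5×25.5 cube at (12.5, 7.5) contributes its full rectangle (area 624.75 mm²); the 14.5×8.5 cube at (4.5, 11) contributes its full rectangle (area 123.25 mm²); Subtracting the remaining from the first: starting from the 18×9.5 cube (171.00 mm²), the 24.5×25.5 cube at (12.5, 7.5) partially overlaps it — only the 11.00 mm² overlap (of its 624.75 mm²) is removed, clipping the outline; the 14.5×8.5 cube at (4.5, 11) misses the remaining region (no effect) — area = 160.00 mm²; the cylinder at (-3.5, 1) is not intersected at this z (z outside [15.5, 19.5]); Combining (union): only that combined region is present, so the union is just that shape — area = 160.00 mm². Overall, the cross-section is a single solid region. Net area = 160.00 mm².

160.00 mm²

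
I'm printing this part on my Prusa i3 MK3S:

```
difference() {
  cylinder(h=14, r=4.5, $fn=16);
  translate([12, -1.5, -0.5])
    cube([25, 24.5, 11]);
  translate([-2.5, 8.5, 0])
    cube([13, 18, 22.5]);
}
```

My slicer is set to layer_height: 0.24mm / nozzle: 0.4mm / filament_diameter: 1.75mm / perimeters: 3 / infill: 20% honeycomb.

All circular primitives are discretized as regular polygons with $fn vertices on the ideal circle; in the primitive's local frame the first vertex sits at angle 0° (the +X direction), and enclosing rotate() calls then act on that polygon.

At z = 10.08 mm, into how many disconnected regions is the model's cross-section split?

At z = 10.08 mm: the r=4.5 cylinder contributes a regular 16-gon of circumradius 4.5; the cube at (12, -1.5) (footprint 25×24.5) is included at this height; the cube at (-2.5, 8.5) (footprint 13×18) is included at this height; After the difference (first − rest): starting from the r=4.5 cylinder, the 25×24.5 cube at (12, -1.5) misses the remaining region (no effect); the 13×18 cube at (-2.5, 8.5) misses the remaining region (no effect) — 1 connected region. The result has 1 disconnected region.

1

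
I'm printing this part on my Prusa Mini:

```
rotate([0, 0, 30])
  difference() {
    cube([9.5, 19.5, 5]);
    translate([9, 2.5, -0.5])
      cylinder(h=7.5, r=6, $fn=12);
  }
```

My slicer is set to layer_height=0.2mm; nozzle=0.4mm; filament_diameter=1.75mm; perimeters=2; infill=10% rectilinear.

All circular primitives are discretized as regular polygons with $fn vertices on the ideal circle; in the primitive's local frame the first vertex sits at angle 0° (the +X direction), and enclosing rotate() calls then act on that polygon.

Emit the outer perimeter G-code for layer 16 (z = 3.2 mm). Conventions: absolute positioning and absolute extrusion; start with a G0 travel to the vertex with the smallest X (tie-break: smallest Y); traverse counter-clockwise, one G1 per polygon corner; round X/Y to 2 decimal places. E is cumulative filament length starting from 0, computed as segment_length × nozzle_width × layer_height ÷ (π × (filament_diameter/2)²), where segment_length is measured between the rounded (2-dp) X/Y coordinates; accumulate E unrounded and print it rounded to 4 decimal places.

At z = 3.2 mm: the cube (footprint 9.5×19.5) is included at this height; the r=6 cylinder at (9, 2.5) contributes a regular 12-gon of circumradius 6; After the difference (first − rest): starting from the 9.5×19.5 cube, the r=6 cylinder at (9, 2.5) partially overlaps it — only the 45.38 mm² overlap (of its 108.00 mm²) is removed, clipping the outline — 1 connected region; (whole slice rotated 30° about Z — lengths, areas and connectivity unchanged). The outline is a single polygon with 9 vertices. Extrusion per mm of travel: 0.4 × 0.2 / (π × 0.875²) = 0.033260. Accumulating E over each segment gives final E = 1.8702.

G0 X-9.75 Y16.89 Z3.20
G1 X0.00 Y0.00 E0.6486
G1 X3.18 Y1.83 E0.7707
G1 X1.35 Y3.67 E0.8570
G1 X0.54 Y6.67 E0.9603
G1 X1.35 Y9.67 E1.0637
G1 X3.54 Y11.86 E1.1667
G1 X4.04 Y12.00 E1.1840
G1 X-1.52 Y21.64 E1.5541
G1 X-9.75 Y16.89 E1.8702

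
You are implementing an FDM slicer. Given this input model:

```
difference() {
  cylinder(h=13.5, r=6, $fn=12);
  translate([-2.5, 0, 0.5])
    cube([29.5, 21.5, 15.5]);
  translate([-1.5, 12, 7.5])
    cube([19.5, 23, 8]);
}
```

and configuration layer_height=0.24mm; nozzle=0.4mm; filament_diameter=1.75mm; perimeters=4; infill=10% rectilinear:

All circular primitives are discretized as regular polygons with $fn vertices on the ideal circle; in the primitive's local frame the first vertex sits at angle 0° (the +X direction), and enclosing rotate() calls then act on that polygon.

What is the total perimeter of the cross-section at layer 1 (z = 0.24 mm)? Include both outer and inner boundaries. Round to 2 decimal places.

37.27 mm

At z = 0.24 mm: the r=6 cylinder contributes a regular 12-gon of circumradius 6 (perimeter = 2·12·6.000·sin(180°/12) = 37.27 mm); the cube at (-2.5, 0) is absent (z outside [0.5, 16]); the cube at (-1.5, 12) is not intersected at this z (z outside [7.5, 15.5]); Subtracting the remaining from the first: none of the subtracted shapes is present at this height, so the r=6 cylinder is unchanged — boundary = 37.27 mm. Overall, the cross-section is a single solid region. Total boundary length (outer) = 37.27 mm.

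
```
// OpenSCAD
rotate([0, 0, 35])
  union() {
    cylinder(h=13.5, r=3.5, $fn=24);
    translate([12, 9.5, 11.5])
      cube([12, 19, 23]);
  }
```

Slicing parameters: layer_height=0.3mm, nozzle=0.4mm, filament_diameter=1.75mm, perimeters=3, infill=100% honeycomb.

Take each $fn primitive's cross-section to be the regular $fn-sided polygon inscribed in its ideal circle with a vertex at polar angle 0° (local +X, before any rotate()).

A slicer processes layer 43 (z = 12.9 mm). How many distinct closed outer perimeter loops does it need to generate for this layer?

2

At z = 12.9 mm: the r=3.5 cylinder contributes a regular 24-gon of circumradius 3.5; the 12×19 cube at (12, 9.5) contributes its full rectangle; Combining (union): the 2 present regions are separate (no shared area or edge), so areas and boundary lengths simply add and each stays a separate island — 2 connected regions; (rotated 35° about Z; rotation is an isometry so areas/perimeters/island counts are preserved). The result has 2 disconnected regions.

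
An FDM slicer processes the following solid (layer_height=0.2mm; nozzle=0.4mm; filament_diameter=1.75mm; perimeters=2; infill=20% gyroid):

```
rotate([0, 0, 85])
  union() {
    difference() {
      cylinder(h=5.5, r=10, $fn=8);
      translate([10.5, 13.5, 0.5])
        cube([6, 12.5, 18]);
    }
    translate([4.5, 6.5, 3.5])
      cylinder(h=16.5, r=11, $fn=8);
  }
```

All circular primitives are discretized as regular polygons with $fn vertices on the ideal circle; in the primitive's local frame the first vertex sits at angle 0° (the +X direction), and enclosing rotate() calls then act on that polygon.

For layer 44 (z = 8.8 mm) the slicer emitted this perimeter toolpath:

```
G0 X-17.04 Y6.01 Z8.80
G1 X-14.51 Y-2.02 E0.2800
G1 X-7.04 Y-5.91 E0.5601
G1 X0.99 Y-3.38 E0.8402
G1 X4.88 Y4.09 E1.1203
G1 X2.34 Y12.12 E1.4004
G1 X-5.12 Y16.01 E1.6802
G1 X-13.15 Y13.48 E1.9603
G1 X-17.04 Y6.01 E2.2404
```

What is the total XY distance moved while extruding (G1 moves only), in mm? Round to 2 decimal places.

Sum the Euclidean lengths of each G1 segment: total = 67.36 mm.

67.36 mm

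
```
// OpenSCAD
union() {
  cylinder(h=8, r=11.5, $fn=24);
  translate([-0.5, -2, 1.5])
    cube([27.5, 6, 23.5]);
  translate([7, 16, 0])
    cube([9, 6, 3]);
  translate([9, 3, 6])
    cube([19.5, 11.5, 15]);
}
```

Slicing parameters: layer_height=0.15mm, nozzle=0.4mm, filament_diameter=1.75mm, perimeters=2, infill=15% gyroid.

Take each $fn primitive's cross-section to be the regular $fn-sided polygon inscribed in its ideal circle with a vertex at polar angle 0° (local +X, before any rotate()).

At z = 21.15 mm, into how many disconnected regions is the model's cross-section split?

At z = 21.15 mm: the cylinder does not reach this height (z outside [0, 8]); the cube at (-0.5, -2) is present — its section is the full 27.5×6 rectangle; the cube at (7, 16) is not intersected at this z (z outside [0, 3]); the cube at (9, 3) is absent (z outside [6, 21]); Taking the union: only the 27.5×6 cube at (-0.5, -2) is present, so the union is just that shape — 1 connected region. The result has 1 disconnected region.

1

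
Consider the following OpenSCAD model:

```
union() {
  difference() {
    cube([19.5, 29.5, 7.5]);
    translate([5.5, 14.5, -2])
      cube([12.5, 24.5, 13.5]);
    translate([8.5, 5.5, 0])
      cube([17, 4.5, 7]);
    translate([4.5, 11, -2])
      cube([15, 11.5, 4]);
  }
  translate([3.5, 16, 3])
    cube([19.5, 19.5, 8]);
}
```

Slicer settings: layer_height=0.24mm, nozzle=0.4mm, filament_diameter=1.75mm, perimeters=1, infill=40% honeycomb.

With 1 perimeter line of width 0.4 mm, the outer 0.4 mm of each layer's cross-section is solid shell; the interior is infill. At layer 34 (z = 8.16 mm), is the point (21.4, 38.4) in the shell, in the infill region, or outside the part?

At z = 8.16 mm: the cube is not intersected at this z (z outside [0, 7.5]); the 12.5×24.5 cube at (5.5, 14.5) contributes its full rectangle; the cube at (8.5, 5.5) does not reach this height (z outside [0, 7]); the cube at (4.5, 11) is absent (z outside [-2, 2]); After the difference (first − rest): the first operand is absent here, so nothing remains; the 19.5×19.5 cube at (3.5, 16) contributes its full rectangle; Combining (union): only the 19.5×19.5 cube at (3.5, 16) is present, so the union is just that shape — 1 connected region. Overall, the cross-section is a single solid region. The nearest boundary edge runs (23.00, 35.50)→(3.50, 35.50); distance from the point to it = 2.90 mm. The point is not inside any of the regions above, so it lies outside the cross-section (2.90 mm from the nearest boundary).

outside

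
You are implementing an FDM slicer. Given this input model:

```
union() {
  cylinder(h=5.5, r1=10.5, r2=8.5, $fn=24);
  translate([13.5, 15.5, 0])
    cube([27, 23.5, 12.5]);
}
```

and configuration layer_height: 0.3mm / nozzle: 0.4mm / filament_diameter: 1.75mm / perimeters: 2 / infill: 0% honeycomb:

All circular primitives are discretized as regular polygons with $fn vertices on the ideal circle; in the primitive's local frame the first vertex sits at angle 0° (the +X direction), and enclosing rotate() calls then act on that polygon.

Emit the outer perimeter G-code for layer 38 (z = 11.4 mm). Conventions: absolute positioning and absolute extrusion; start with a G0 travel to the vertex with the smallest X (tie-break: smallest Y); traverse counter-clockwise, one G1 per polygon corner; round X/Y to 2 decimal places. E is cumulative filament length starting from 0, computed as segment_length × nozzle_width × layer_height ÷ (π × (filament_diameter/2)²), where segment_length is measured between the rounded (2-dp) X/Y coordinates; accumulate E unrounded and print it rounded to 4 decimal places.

At z = 11.4 mm: the cone is not intersected at this z (z outside [0, 5.5]); the cube at (13.5, 15.5) is present — its section is the full 27×23.5 rectangle; Merging all regions: only the 27×23.5 cube at (13.5, 15.5) is present, so the union is just that shape — 1 connected region. The outline is a single polygon with 4 vertices. Extrusion per mm of travel: 0.4 × 0.3 / (π × 0.875²) = 0.049890. Accumulating E over each segment gives final E = 5.0389.

G0 X13.50 Y15.50 Z11.40
G1 X40.50 Y15.50 E1.3470
G1 X40.50 Y39.00 E2.5195
G1 X13.50 Y39.00 E3.8665
G1 X13.50 Y15.50 E5.0389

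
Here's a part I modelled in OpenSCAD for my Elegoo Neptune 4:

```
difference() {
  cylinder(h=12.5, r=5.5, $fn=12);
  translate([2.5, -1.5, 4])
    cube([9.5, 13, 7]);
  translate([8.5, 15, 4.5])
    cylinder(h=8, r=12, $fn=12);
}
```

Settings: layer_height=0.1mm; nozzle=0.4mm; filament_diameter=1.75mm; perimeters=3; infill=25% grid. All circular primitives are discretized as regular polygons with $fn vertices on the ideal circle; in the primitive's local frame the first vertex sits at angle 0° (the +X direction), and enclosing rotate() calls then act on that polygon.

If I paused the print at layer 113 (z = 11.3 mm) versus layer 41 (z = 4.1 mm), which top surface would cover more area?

layer 113 (z = 11.3 mm)

Layer 113 (z = 11.3): the cylinder: section is a regular 12-gon, circumradius r=5.5 (area = (12/2)·5.500²·sin(360°/12) = 90.75 mm²); the cube at (2.5, -1.5) is not intersected at this z (z outside [4, 11]); the cylinder at (8.5, 15): section is a regular 12-gon, circumradius r=12 (area = (12/2)·12.000²·sin(360°/12) = 432.00 mm²); Subtracting the remaining from the first: starting from the r=5.5 cylinder (90.75 mm²), the r=12 cylinder at (8.5, 15) partially overlaps it — only the 0.12 mm² overlap (of its 432.00 mm²) is removed, clipping the outline — area = 90.63 mm². So its area = 90.63 mm². Layer 41 (z = 4.1): the r=5.5 cylinder gives a regular 12-gon of circumradius 5.5 (constant along its height) (area = (12/2)·5.500²·sin(360°/12) = 90.75 mm²); the cube at (2.5, -1.5) is present — its section is the full 9.5×13 rectangle (area 123.50 mm²); the cylinder at (8.5, 15) is absent (z outside [4.5, 12.5]); Subtracting the remaining from the first: starting from the r=5.5 cylinder (90.75 mm²), the 9.5×13 cube at (2.5, -1.5) partially overlaps it — only the 13.97 mm² overlap (of its 123.50 mm²) is removed, clipping the outline — area = 76.78 mm². So its area = 76.78 mm². Layer 113 is larger (90.63 vs 76.78 mm²).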